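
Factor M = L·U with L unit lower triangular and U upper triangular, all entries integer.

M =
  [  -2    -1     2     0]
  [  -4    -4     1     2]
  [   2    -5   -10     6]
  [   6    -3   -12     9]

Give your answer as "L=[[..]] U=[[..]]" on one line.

  R1 -= 2·R0 → [0,-2,-3,2]
  R2 -= -1·R0 → [0,-6,-8,6]
  R3 -= -3·R0 → [0,-6,-6,9]
  R2 -= 3·R1 → [0,0,1,0]
  R3 -= 3·R1 → [0,0,3,3]
  R3 -= 3·R2 → [0,0,0,3]

L=[[1,0,0,0],[2,1,0,0],[-1,3,1,0],[-3,3,3,1]] U=[[-2,-1,2,0],[0,-2,-3,2],[0,0,1,0],[0,0,0,3]]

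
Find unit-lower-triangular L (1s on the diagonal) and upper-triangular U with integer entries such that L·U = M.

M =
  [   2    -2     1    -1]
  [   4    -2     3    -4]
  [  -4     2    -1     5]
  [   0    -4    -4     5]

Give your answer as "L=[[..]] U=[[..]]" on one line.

  R1 -= 2·R0 → [0,2,1,-2]
  R2 -= -2·R0 → [0,-2,1,3]
  R3 -= 0·R0 → [0,-4,-4,5]
  R2 -= -1·R1 → [0,0,2,1]
  R3 -= -2·R1 → [0,0,-2,1]
  R3 -= -1·R2 → [0,0,0,2]

L=[[1,0,0,0],[2,1,0,0],[-2,-1,1,0],[0,-2,-1,1]] U=[[2,-2,1,-1],[0,2,1,-2],[0,0,2,1],[0,0,0,2]]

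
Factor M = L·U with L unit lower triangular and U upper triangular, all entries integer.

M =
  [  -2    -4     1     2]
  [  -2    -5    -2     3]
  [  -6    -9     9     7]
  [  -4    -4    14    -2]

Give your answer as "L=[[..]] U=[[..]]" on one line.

  r1 -= 1·r0 → [0,-1,-3,1]
  r2 -= 3·r0 → [0,3,6,1]
  r3 -= 2·r0 → [0,4,12,-6]
  r2 -= -3·r1 → [0,0,-3,4]
  r3 -= -4·r1 → [0,0,0,-2]
  r3 -= 0·r2 → [0,0,0,-2]

L=[[1,0,0,0],[1,1,0,0],[3,-3,1,0],[2,-4,0,1]] U=[[-2,-4,1,2],[0,-1,-3,1],[0,0,-3,4],[0,0,0,-2]]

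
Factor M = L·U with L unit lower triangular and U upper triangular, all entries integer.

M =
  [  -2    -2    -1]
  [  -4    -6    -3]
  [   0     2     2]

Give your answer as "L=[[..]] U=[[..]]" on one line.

L=[[1,0,0],[2,1,0],[0,-1,1]] U=[[-2,-2,-1],[0,-2,-1],[0,0,1]]

  R1 -= 2·R0 → [0,-2,-1]
  R2 -= 0·R0 → [0,2,2]
  R2 -= -1·R1 → [0,0,1]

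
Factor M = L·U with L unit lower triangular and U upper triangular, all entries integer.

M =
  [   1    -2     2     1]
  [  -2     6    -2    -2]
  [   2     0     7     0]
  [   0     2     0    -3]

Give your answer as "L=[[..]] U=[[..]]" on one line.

  row1 -= -2·row0 → [0,2,2,0]
  row2 -= 2·row0 → [0,4,3,-2]
  row3 -= 0·row0 → [0,2,0,-3]
  row2 -= 2·row1 → [0,0,-1,-2]
  row3 -= 1·row1 → [0,0,-2,-3]
  row3 -= 2·row2 → [0,0,0,1]

L=[[1,0,0,0],[-2,1,0,0],[2,2,1,0],[0,1,2,1]] U=[[1,-2,2,1],[0,2,2,0],[0,0,-1,-2],[0,0,0,1]]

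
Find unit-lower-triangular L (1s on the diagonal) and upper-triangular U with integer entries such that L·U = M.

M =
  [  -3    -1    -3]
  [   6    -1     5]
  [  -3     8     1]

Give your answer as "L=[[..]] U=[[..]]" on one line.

L=[[1,0,0],[-2,1,0],[1,-3,1]] U=[[-3,-1,-3],[0,-3,-1],[0,0,1]]

  row1 -= -2·row0 → [0,-3,-1]
  row2 -= 1·row0 → [0,9,4]
  row2 -= -3·row1 → [0,0,1]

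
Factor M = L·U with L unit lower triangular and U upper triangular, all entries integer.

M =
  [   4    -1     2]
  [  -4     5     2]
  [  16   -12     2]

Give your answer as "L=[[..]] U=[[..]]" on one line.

  r1 -= -1·r0 → [0,4,4]
  r2 -= 4·r0 → [0,-8,-6]
  r2 -= -2·r1 → [0,0,2]

L=[[1,0,0],[-1,1,0],[4,-2,1]] U=[[4,-1,2],[0,4,4],[0,0,2]]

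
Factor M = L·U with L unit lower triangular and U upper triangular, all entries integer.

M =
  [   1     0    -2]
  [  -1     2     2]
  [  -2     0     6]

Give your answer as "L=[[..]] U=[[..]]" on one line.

  row1 -= -1·row0 → [0,2,0]
  row2 -= -2·row0 → [0,0,2]
  row2 -= 0·row1 → [0,0,2]

L=[[1,0,0],[-1,1,0],[-2,0,1]] U=[[1,0,-2],[0,2,0],[0,0,2]]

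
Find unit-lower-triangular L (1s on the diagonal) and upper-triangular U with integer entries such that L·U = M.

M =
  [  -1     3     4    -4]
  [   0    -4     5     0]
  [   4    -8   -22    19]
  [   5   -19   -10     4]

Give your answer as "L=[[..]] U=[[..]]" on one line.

  row1 -= 0·row0 → [0,-4,5,0]
  row2 -= -4·row0 → [0,4,-6,3]
  row3 -= -5·row0 → [0,-4,10,-16]
  row2 -= -1·row1 → [0,0,-1,3]
  row3 -= 1·row1 → [0,0,5,-16]
  row3 -= -5·row2 → [0,0,0,-1]

L=[[1,0,0,0],[0,1,0,0],[-4,-1,1,0],[-5,1,-5,1]] U=[[-1,3,4,-4],[0,-4,5,0],[0,0,-1,3],[0,0,0,-1]]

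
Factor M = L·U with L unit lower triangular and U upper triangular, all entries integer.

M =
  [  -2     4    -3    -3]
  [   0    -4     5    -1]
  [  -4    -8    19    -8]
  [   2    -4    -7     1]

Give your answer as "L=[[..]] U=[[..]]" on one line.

L=[[1,0,0,0],[0,1,0,0],[2,4,1,0],[-1,0,-2,1]] U=[[-2,4,-3,-3],[0,-4,5,-1],[0,0,5,2],[0,0,0,2]]

  row1 -= 0·row0 → [0,-4,5,-1]
  row2 -= 2·row0 → [0,-16,25,-2]
  row3 -= -1·row0 → [0,0,-10,-2]
  row2 -= 4·row1 → [0,0,5,2]
  row3 -= 0·row1 → [0,0,-10,-2]
  row3 -= -2·row2 → [0,0,0,2]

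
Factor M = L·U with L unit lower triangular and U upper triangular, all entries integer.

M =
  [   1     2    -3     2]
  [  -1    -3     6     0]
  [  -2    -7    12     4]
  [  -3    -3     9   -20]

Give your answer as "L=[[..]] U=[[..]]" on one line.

L=[[1,0,0,0],[-1,1,0,0],[-2,3,1,0],[-3,-3,-3,1]] U=[[1,2,-3,2],[0,-1,3,2],[0,0,-3,2],[0,0,0,-2]]

  R1 -= -1·R0 → [0,-1,3,2]
  R2 -= -2·R0 → [0,-3,6,8]
  R3 -= -3·R0 → [0,3,0,-14]
  R2 -= 3·R1 → [0,0,-3,2]
  R3 -= -3·R1 → [0,0,9,-8]
  R3 -= -3·R2 → [0,0,0,-2]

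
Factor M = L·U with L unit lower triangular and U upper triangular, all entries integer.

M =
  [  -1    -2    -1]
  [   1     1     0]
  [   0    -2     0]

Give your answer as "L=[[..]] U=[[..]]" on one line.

  row1 -= -1·row0 → [0,-1,-1]
  row2 -= 0·row0 → [0,-2,0]
  row2 -= 2·row1 → [0,0,2]

L=[[1,0,0],[-1,1,0],[0,2,1]] U=[[-1,-2,-1],[0,-1,-1],[0,0,2]]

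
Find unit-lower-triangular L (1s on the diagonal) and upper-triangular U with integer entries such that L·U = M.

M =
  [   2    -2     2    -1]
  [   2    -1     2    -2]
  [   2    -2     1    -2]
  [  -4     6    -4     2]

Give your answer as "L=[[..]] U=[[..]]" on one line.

  row1 -= 1·row0 → [0,1,0,-1]
  row2 -= 1·row0 → [0,0,-1,-1]
  row3 -= -2·row0 → [0,2,0,0]
  row2 -= 0·row1 → [0,0,-1,-1]
  row3 -= 2·row1 → [0,0,0,2]
  row3 -= 0·row2 → [0,0,0,2]

L=[[1,0,0,0],[1,1,0,0],[1,0,1,0],[-2,2,0,1]] U=[[2,-2,2,-1],[0,1,0,-1],[0,0,-1,-1],[0,0,0,2]]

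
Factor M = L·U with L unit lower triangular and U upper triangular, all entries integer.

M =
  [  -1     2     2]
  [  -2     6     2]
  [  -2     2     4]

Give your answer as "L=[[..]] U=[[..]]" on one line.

L=[[1,0,0],[2,1,0],[2,-1,1]] U=[[-1,2,2],[0,2,-2],[0,0,-2]]

  R1 -= 2·R0 → [0,2,-2]
  R2 -= 2·R0 → [0,-2,0]
  R2 -= -1·R1 → [0,0,-2]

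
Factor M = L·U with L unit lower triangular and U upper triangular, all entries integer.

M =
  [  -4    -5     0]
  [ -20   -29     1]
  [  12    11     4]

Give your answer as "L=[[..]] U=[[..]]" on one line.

  row1 -= 5·row0 → [0,-4,1]
  row2 -= -3·row0 → [0,-4,4]
  row2 -= 1·row1 → [0,0,3]

L=[[1,0,0],[5,1,0],[-3,1,1]] U=[[-4,-5,0],[0,-4,1],[0,0,3]]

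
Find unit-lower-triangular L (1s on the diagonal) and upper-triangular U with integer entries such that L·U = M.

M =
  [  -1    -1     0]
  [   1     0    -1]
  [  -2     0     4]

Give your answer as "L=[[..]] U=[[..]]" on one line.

  R1 -= -1·R0 → [0,-1,-1]
  R2 -= 2·R0 → [0,2,4]
  R2 -= -2·R1 → [0,0,2]

L=[[1,0,0],[-1,1,0],[2,-2,1]] U=[[-1,-1,0],[0,-1,-1],[0,0,2]]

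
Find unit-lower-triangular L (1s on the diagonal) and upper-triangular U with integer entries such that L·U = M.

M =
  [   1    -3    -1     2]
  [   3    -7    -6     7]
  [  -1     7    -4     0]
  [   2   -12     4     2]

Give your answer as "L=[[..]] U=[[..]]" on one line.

L=[[1,0,0,0],[3,1,0,0],[-1,2,1,0],[2,-3,-3,1]] U=[[1,-3,-1,2],[0,2,-3,1],[0,0,1,0],[0,0,0,1]]

  r1 -= 3·r0 → [0,2,-3,1]
  r2 -= -1·r0 → [0,4,-5,2]
  r3 -= 2·r0 → [0,-6,6,-2]
  r2 -= 2·r1 → [0,0,1,0]
  r3 -= -3·r1 → [0,0,-3,1]
  r3 -= -3·r2 → [0,0,0,1]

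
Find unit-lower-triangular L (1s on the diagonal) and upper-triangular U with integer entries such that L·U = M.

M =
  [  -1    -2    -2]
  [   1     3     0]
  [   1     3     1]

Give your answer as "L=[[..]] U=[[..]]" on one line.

L=[[1,0,0],[-1,1,0],[-1,1,1]] U=[[-1,-2,-2],[0,1,-2],[0,0,1]]

  row1 -= -1·row0 → [0,1,-2]
  row2 -= -1·row0 → [0,1,-1]
  row2 -= 1·row1 → [0,0,1]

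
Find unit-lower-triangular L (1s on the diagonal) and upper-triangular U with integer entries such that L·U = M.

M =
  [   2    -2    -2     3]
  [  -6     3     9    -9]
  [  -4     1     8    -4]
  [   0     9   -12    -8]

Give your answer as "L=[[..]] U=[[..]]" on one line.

  r1 -= -3·r0 → [0,-3,3,0]
  r2 -= -2·r0 → [0,-3,4,2]
  r3 -= 0·r0 → [0,9,-12,-8]
  r2 -= 1·r1 → [0,0,1,2]
  r3 -= -3·r1 → [0,0,-3,-8]
  r3 -= -3·r2 → [0,0,0,-2]

L=[[1,0,0,0],[-3,1,0,0],[-2,1,1,0],[0,-3,-3,1]] U=[[2,-2,-2,3],[0,-3,3,0],[0,0,1,2],[0,0,0,-2]]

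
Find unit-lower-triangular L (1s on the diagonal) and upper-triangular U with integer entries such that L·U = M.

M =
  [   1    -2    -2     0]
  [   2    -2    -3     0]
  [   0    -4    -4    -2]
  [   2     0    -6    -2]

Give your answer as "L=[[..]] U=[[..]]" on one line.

  row1 -= 2·row0 → [0,2,1,0]
  row2 -= 0·row0 → [0,-4,-4,-2]
  row3 -= 2·row0 → [0,4,-2,-2]
  row2 -= -2·row1 → [0,0,-2,-2]
  row3 -= 2·row1 → [0,0,-4,-2]
  row3 -= 2·row2 → [0,0,0,2]

L=[[1,0,0,0],[2,1,0,0],[0,-2,1,0],[2,2,2,1]] U=[[1,-2,-2,0],[0,2,1,0],[0,0,-2,-2],[0,0,0,2]]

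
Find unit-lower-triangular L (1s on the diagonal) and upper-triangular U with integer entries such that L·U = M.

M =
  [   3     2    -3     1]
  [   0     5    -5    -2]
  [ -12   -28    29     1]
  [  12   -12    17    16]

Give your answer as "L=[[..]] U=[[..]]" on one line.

L=[[1,0,0,0],[0,1,0,0],[-4,-4,1,0],[4,-4,-3,1]] U=[[3,2,-3,1],[0,5,-5,-2],[0,0,-3,-3],[0,0,0,-5]]

  row1 -= 0·row0 → [0,5,-5,-2]
  row2 -= -4·row0 → [0,-20,17,5]
  row3 -= 4·row0 → [0,-20,29,12]
  row2 -= -4·row1 → [0,0,-3,-3]
  row3 -= -4·row1 → [0,0,9,4]
  row3 -= -3·row2 → [0,0,0,-5]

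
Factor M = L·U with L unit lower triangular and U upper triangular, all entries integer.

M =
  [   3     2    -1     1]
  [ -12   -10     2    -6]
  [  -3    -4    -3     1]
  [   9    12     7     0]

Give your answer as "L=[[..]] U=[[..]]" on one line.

L=[[1,0,0,0],[-4,1,0,0],[-1,1,1,0],[3,-3,-2,1]] U=[[3,2,-1,1],[0,-2,-2,-2],[0,0,-2,4],[0,0,0,-1]]

  r1 -= -4·r0 → [0,-2,-2,-2]
  r2 -= -1·r0 → [0,-2,-4,2]
  r3 -= 3·r0 → [0,6,10,-3]
  r2 -= 1·r1 → [0,0,-2,4]
  r3 -= -3·r1 → [0,0,4,-9]
  r3 -= -2·r2 → [0,0,0,-1]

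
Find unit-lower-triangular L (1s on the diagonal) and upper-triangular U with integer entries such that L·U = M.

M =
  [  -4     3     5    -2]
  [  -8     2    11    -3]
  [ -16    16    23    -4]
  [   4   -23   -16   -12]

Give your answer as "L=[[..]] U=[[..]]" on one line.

  r1 -= 2·r0 → [0,-4,1,1]
  r2 -= 4·r0 → [0,4,3,4]
  r3 -= -1·r0 → [0,-20,-11,-14]
  r2 -= -1·r1 → [0,0,4,5]
  r3 -= 5·r1 → [0,0,-16,-19]
  r3 -= -4·r2 → [0,0,0,1]

L=[[1,0,0,0],[2,1,0,0],[4,-1,1,0],[-1,5,-4,1]] U=[[-4,3,5,-2],[0,-4,1,1],[0,0,4,5],[0,0,0,1]]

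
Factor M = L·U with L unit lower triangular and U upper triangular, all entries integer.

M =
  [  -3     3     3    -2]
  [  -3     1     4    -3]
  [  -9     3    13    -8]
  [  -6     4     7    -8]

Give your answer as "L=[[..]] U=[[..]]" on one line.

L=[[1,0,0,0],[1,1,0,0],[3,3,1,0],[2,1,0,1]] U=[[-3,3,3,-2],[0,-2,1,-1],[0,0,1,1],[0,0,0,-3]]

  r1 -= 1·r0 → [0,-2,1,-1]
  r2 -= 3·r0 → [0,-6,4,-2]
  r3 -= 2·r0 → [0,-2,1,-4]
  r2 -= 3·r1 → [0,0,1,1]
  r3 -= 1·r1 → [0,0,0,-3]
  r3 -= 0·r2 → [0,0,0,-3]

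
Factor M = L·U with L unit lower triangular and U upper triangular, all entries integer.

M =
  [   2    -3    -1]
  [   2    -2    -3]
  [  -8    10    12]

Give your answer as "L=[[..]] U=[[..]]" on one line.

  r1 -= 1·r0 → [0,1,-2]
  r2 -= -4·r0 → [0,-2,8]
  r2 -= -2·r1 → [0,0,4]

L=[[1,0,0],[1,1,0],[-4,-2,1]] U=[[2,-3,-1],[0,1,-2],[0,0,4]]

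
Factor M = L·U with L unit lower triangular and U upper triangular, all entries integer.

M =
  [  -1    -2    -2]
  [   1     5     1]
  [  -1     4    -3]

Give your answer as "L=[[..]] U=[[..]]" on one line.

  R1 -= -1·R0 → [0,3,-1]
  R2 -= 1·R0 → [0,6,-1]
  R2 -= 2·R1 → [0,0,1]

L=[[1,0,0],[-1,1,0],[1,2,1]] U=[[-1,-2,-2],[0,3,-1],[0,0,1]]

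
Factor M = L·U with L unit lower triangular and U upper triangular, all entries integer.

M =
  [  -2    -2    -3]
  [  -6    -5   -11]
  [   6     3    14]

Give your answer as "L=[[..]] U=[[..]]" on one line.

L=[[1,0,0],[3,1,0],[-3,-3,1]] U=[[-2,-2,-3],[0,1,-2],[0,0,-1]]

  R1 -= 3·R0 → [0,1,-2]
  R2 -= -3·R0 → [0,-3,5]
  R2 -= -3·R1 → [0,0,-1]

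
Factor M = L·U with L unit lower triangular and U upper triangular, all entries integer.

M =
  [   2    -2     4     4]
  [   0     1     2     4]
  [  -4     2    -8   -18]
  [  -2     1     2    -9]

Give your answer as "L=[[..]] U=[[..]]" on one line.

L=[[1,0,0,0],[0,1,0,0],[-2,-2,1,0],[-1,-1,2,1]] U=[[2,-2,4,4],[0,1,2,4],[0,0,4,-2],[0,0,0,3]]

  row1 -= 0·row0 → [0,1,2,4]
  row2 -= -2·row0 → [0,-2,0,-10]
  row3 -= -1·row0 → [0,-1,6,-5]
  row2 -= -2·row1 → [0,0,4,-2]
  row3 -= -1·row1 → [0,0,8,-1]
  row3 -= 2·row2 → [0,0,0,3]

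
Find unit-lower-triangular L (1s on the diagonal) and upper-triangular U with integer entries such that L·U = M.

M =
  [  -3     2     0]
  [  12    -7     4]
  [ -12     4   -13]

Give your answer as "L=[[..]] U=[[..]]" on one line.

L=[[1,0,0],[-4,1,0],[4,-4,1]] U=[[-3,2,0],[0,1,4],[0,0,3]]

  row1 -= -4·row0 → [0,1,4]
  row2 -= 4·row0 → [0,-4,-13]
  row2 -= -4·row1 → [0,0,3]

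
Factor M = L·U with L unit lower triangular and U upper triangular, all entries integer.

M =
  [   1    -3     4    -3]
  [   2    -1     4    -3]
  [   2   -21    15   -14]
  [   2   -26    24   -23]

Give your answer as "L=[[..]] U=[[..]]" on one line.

L=[[1,0,0,0],[2,1,0,0],[2,-3,1,0],[2,-4,0,1]] U=[[1,-3,4,-3],[0,5,-4,3],[0,0,-5,1],[0,0,0,-5]]

  row1 -= 2·row0 → [0,5,-4,3]
  row2 -= 2·row0 → [0,-15,7,-8]
  row3 -= 2·row0 → [0,-20,16,-17]
  row2 -= -3·row1 → [0,0,-5,1]
  row3 -= -4·row1 → [0,0,0,-5]
  row3 -= 0·row2 → [0,0,0,-5]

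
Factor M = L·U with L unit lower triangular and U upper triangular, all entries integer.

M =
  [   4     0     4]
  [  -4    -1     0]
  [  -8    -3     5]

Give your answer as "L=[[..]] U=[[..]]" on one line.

  row1 -= -1·row0 → [0,-1,4]
  row2 -= -2·row0 → [0,-3,13]
  row2 -= 3·row1 → [0,0,1]

L=[[1,0,0],[-1,1,0],[-2,3,1]] U=[[4,0,4],[0,-1,4],[0,0,1]]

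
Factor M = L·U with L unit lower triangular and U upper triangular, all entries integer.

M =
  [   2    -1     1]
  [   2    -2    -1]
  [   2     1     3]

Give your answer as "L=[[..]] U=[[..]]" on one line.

L=[[1,0,0],[1,1,0],[1,-2,1]] U=[[2,-1,1],[0,-1,-2],[0,0,-2]]

  R1 -= 1·R0 → [0,-1,-2]
  R2 -= 1·R0 → [0,2,2]
  R2 -= -2·R1 → [0,0,-2]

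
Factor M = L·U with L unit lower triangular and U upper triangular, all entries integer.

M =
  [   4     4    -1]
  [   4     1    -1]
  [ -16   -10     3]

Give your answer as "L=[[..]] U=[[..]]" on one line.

  R1 -= 1·R0 → [0,-3,0]
  R2 -= -4·R0 → [0,6,-1]
  R2 -= -2·R1 → [0,0,-1]

L=[[1,0,0],[1,1,0],[-4,-2,1]] U=[[4,4,-1],[0,-3,0],[0,0,-1]]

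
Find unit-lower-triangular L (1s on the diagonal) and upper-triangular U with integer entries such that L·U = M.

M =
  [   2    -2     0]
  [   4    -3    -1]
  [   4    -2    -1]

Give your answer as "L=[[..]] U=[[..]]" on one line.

L=[[1,0,0],[2,1,0],[2,2,1]] U=[[2,-2,0],[0,1,-1],[0,0,1]]

  r1 -= 2·r0 → [0,1,-1]
  r2 -= 2·r0 → [0,2,-1]
  r2 -= 2·r1 → [0,0,1]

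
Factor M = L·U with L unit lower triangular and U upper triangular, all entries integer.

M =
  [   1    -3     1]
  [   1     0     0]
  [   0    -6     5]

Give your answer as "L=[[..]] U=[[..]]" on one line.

  R1 -= 1·R0 → [0,3,-1]
  R2 -= 0·R0 → [0,-6,5]
  R2 -= -2·R1 → [0,0,3]

L=[[1,0,0],[1,1,0],[0,-2,1]] U=[[1,-3,1],[0,3,-1],[0,0,3]]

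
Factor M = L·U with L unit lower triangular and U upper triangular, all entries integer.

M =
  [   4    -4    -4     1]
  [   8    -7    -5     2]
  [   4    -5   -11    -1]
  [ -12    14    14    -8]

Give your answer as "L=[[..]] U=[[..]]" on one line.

L=[[1,0,0,0],[2,1,0,0],[1,-1,1,0],[-3,2,1,1]] U=[[4,-4,-4,1],[0,1,3,0],[0,0,-4,-2],[0,0,0,-3]]

  r1 -= 2·r0 → [0,1,3,0]
  r2 -= 1·r0 → [0,-1,-7,-2]
  r3 -= -3·r0 → [0,2,2,-5]
  r2 -= -1·r1 → [0,0,-4,-2]
  r3 -= 2·r1 → [0,0,-4,-5]
  r3 -= 1·r2 → [0,0,0,-3]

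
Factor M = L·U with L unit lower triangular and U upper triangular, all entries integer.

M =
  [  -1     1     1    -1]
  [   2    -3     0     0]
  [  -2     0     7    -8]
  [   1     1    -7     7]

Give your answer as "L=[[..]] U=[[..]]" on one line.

  r1 -= -2·r0 → [0,-1,2,-2]
  r2 -= 2·r0 → [0,-2,5,-6]
  r3 -= -1·r0 → [0,2,-6,6]
  r2 -= 2·r1 → [0,0,1,-2]
  r3 -= -2·r1 → [0,0,-2,2]
  r3 -= -2·r2 → [0,0,0,-2]

L=[[1,0,0,0],[-2,1,0,0],[2,2,1,0],[-1,-2,-2,1]] U=[[-1,1,1,-1],[0,-1,2,-2],[0,0,1,-2],[0,0,0,-2]]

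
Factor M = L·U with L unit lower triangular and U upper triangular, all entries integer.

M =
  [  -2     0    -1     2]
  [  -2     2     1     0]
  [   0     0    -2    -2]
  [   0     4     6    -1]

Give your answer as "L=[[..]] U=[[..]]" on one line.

L=[[1,0,0,0],[1,1,0,0],[0,0,1,0],[0,2,-1,1]] U=[[-2,0,-1,2],[0,2,2,-2],[0,0,-2,-2],[0,0,0,1]]

  R1 -= 1·R0 → [0,2,2,-2]
  R2 -= 0·R0 → [0,0,-2,-2]
  R3 -= 0·R0 → [0,4,6,-1]
  R2 -= 0·R1 → [0,0,-2,-2]
  R3 -= 2·R1 → [0,0,2,3]
  R3 -= -1·R2 → [0,0,0,1]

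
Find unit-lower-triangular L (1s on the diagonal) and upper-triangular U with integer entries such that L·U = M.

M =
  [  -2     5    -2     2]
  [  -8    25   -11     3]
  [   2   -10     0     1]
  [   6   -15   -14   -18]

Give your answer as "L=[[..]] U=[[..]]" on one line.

L=[[1,0,0,0],[4,1,0,0],[-1,-1,1,0],[-3,0,4,1]] U=[[-2,5,-2,2],[0,5,-3,-5],[0,0,-5,-2],[0,0,0,-4]]

  r1 -= 4·r0 → [0,5,-3,-5]
  r2 -= -1·r0 → [0,-5,-2,3]
  r3 -= -3·r0 → [0,0,-20,-12]
  r2 -= -1·r1 → [0,0,-5,-2]
  r3 -= 0·r1 → [0,0,-20,-12]
  r3 -= 4·r2 → [0,0,0,-4]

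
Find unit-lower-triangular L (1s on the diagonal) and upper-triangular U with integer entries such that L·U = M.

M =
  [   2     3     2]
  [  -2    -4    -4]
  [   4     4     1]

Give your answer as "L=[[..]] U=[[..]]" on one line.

L=[[1,0,0],[-1,1,0],[2,2,1]] U=[[2,3,2],[0,-1,-2],[0,0,1]]

  row1 -= -1·row0 → [0,-1,-2]
  row2 -= 2·row0 → [0,-2,-3]
  row2 -= 2·row1 → [0,0,1]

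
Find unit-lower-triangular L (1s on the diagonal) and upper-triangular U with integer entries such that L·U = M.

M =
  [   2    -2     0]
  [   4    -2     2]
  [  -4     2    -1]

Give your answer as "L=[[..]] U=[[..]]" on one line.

  r1 -= 2·r0 → [0,2,2]
  r2 -= -2·r0 → [0,-2,-1]
  r2 -= -1·r1 → [0,0,1]

L=[[1,0,0],[2,1,0],[-2,-1,1]] U=[[2,-2,0],[0,2,2],[0,0,1]]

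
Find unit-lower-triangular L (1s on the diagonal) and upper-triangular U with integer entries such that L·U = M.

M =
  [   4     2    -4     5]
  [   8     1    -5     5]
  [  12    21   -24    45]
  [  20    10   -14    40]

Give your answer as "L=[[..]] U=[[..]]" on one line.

L=[[1,0,0,0],[2,1,0,0],[3,-5,1,0],[5,0,2,1]] U=[[4,2,-4,5],[0,-3,3,-5],[0,0,3,5],[0,0,0,5]]

  r1 -= 2·r0 → [0,-3,3,-5]
  r2 -= 3·r0 → [0,15,-12,30]
  r3 -= 5·r0 → [0,0,6,15]
  r2 -= -5·r1 → [0,0,3,5]
  r3 -= 0·r1 → [0,0,6,15]
  r3 -= 2·r2 → [0,0,0,5]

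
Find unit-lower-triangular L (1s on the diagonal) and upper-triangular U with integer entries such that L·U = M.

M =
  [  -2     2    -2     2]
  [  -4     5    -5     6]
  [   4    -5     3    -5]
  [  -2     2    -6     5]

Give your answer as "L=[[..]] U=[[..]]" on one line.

L=[[1,0,0,0],[2,1,0,0],[-2,-1,1,0],[1,0,2,1]] U=[[-2,2,-2,2],[0,1,-1,2],[0,0,-2,1],[0,0,0,1]]

  R1 -= 2·R0 → [0,1,-1,2]
  R2 -= -2·R0 → [0,-1,-1,-1]
  R3 -= 1·R0 → [0,0,-4,3]
  R2 -= -1·R1 → [0,0,-2,1]
  R3 -= 0·R1 → [0,0,-4,3]
  R3 -= 2·R2 → [0,0,0,1]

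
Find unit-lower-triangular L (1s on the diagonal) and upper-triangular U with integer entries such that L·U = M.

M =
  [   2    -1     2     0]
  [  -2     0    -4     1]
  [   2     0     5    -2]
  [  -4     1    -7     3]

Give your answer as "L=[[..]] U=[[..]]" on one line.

  row1 -= -1·row0 → [0,-1,-2,1]
  row2 -= 1·row0 → [0,1,3,-2]
  row3 -= -2·row0 → [0,-1,-3,3]
  row2 -= -1·row1 → [0,0,1,-1]
  row3 -= 1·row1 → [0,0,-1,2]
  row3 -= -1·row2 → [0,0,0,1]

L=[[1,0,0,0],[-1,1,0,0],[1,-1,1,0],[-2,1,-1,1]] U=[[2,-1,2,0],[0,-1,-2,1],[0,0,1,-1],[0,0,0,1]]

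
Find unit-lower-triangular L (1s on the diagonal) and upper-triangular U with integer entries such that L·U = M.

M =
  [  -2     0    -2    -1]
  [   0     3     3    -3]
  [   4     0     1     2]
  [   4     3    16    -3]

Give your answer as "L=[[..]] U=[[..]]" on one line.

L=[[1,0,0,0],[0,1,0,0],[-2,0,1,0],[-2,1,-3,1]] U=[[-2,0,-2,-1],[0,3,3,-3],[0,0,-3,0],[0,0,0,-2]]

  R1 -= 0·R0 → [0,3,3,-3]
  R2 -= -2·R0 → [0,0,-3,0]
  R3 -= -2·R0 → [0,3,12,-5]
  R2 -= 0·R1 → [0,0,-3,0]
  R3 -= 1·R1 → [0,0,9,-2]
  R3 -= -3·R2 → [0,0,0,-2]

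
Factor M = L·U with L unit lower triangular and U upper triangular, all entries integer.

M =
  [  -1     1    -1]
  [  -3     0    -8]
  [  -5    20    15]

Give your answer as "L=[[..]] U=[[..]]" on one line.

  R1 -= 3·R0 → [0,-3,-5]
  R2 -= 5·R0 → [0,15,20]
  R2 -= -5·R1 → [0,0,-5]

L=[[1,0,0],[3,1,0],[5,-5,1]] U=[[-1,1,-1],[0,-3,-5],[0,0,-5]]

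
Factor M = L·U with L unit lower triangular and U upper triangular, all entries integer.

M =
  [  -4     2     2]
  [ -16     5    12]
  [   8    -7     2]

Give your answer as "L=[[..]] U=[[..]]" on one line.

L=[[1,0,0],[4,1,0],[-2,1,1]] U=[[-4,2,2],[0,-3,4],[0,0,2]]

  R1 -= 4·R0 → [0,-3,4]
  R2 -= -2·R0 → [0,-3,6]
  R2 -= 1·R1 → [0,0,2]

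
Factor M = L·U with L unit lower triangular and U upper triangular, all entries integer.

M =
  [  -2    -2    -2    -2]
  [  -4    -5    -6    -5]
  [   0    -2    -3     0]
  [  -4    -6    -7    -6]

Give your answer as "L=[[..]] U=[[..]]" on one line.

  R1 -= 2·R0 → [0,-1,-2,-1]
  R2 -= 0·R0 → [0,-2,-3,0]
  R3 -= 2·R0 → [0,-2,-3,-2]
  R2 -= 2·R1 → [0,0,1,2]
  R3 -= 2·R1 → [0,0,1,0]
  R3 -= 1·R2 → [0,0,0,-2]

L=[[1,0,0,0],[2,1,0,0],[0,2,1,0],[2,2,1,1]] U=[[-2,-2,-2,-2],[0,-1,-2,-1],[0,0,1,2],[0,0,0,-2]]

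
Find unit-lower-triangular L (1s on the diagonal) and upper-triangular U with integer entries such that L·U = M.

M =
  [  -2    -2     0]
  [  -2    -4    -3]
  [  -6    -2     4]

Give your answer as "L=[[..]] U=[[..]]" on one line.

L=[[1,0,0],[1,1,0],[3,-2,1]] U=[[-2,-2,0],[0,-2,-3],[0,0,-2]]

  r1 -= 1·r0 → [0,-2,-3]
  r2 -= 3·r0 → [0,4,4]
  r2 -= -2·r1 → [0,0,-2]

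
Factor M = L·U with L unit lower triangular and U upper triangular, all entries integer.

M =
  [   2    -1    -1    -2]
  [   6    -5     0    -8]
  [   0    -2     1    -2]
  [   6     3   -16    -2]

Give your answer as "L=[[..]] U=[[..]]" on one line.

  row1 -= 3·row0 → [0,-2,3,-2]
  row2 -= 0·row0 → [0,-2,1,-2]
  row3 -= 3·row0 → [0,6,-13,4]
  row2 -= 1·row1 → [0,0,-2,0]
  row3 -= -3·row1 → [0,0,-4,-2]
  row3 -= 2·row2 → [0,0,0,-2]

L=[[1,0,0,0],[3,1,0,0],[0,1,1,0],[3,-3,2,1]] U=[[2,-1,-1,-2],[0,-2,3,-2],[0,0,-2,0],[0,0,0,-2]]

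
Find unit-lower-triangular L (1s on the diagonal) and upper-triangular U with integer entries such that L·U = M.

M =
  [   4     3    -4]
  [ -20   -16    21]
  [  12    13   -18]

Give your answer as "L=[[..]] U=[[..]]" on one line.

L=[[1,0,0],[-5,1,0],[3,-4,1]] U=[[4,3,-4],[0,-1,1],[0,0,-2]]

  R1 -= -5·R0 → [0,-1,1]
  R2 -= 3·R0 → [0,4,-6]
  R2 -= -4·R1 → [0,0,-2]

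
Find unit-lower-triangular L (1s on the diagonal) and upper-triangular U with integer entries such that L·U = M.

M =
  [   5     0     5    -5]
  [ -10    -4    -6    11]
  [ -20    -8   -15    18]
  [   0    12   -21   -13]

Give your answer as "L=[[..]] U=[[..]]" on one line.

  r1 -= -2·r0 → [0,-4,4,1]
  r2 -= -4·r0 → [0,-8,5,-2]
  r3 -= 0·r0 → [0,12,-21,-13]
  r2 -= 2·r1 → [0,0,-3,-4]
  r3 -= -3·r1 → [0,0,-9,-10]
  r3 -= 3·r2 → [0,0,0,2]

L=[[1,0,0,0],[-2,1,0,0],[-4,2,1,0],[0,-3,3,1]] U=[[5,0,5,-5],[0,-4,4,1],[0,0,-3,-4],[0,0,0,2]]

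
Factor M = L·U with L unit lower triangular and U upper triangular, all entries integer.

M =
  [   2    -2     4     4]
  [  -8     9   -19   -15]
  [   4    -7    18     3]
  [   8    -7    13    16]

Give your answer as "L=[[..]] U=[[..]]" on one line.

L=[[1,0,0,0],[-4,1,0,0],[2,-3,1,0],[4,1,0,1]] U=[[2,-2,4,4],[0,1,-3,1],[0,0,1,-2],[0,0,0,-1]]

  R1 -= -4·R0 → [0,1,-3,1]
  R2 -= 2·R0 → [0,-3,10,-5]
  R3 -= 4·R0 → [0,1,-3,0]
  R2 -= -3·R1 → [0,0,1,-2]
  R3 -= 1·R1 → [0,0,0,-1]
  R3 -= 0·R2 → [0,0,0,-1]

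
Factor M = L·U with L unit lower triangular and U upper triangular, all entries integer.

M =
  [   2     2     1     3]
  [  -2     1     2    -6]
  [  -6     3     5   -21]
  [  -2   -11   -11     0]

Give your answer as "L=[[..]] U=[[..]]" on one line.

  R1 -= -1·R0 → [0,3,3,-3]
  R2 -= -3·R0 → [0,9,8,-12]
  R3 -= -1·R0 → [0,-9,-10,3]
  R2 -= 3·R1 → [0,0,-1,-3]
  R3 -= -3·R1 → [0,0,-1,-6]
  R3 -= 1·R2 → [0,0,0,-3]

L=[[1,0,0,0],[-1,1,0,0],[-3,3,1,0],[-1,-3,1,1]] U=[[2,2,1,3],[0,3,3,-3],[0,0,-1,-3],[0,0,0,-3]]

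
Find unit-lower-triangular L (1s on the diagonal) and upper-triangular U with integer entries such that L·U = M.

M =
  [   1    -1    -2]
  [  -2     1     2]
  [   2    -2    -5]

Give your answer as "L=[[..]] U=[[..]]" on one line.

L=[[1,0,0],[-2,1,0],[2,0,1]] U=[[1,-1,-2],[0,-1,-2],[0,0,-1]]

  r1 -= -2·r0 → [0,-1,-2]
  r2 -= 2·r0 → [0,0,-1]
  r2 -= 0·r1 → [0,0,-1]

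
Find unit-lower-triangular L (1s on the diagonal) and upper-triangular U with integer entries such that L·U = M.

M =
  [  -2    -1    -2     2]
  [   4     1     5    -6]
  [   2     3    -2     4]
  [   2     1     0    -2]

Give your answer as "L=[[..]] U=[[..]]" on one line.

  R1 -= -2·R0 → [0,-1,1,-2]
  R2 -= -1·R0 → [0,2,-4,6]
  R3 -= -1·R0 → [0,0,-2,0]
  R2 -= -2·R1 → [0,0,-2,2]
  R3 -= 0·R1 → [0,0,-2,0]
  R3 -= 1·R2 → [0,0,0,-2]

L=[[1,0,0,0],[-2,1,0,0],[-1,-2,1,0],[-1,0,1,1]] U=[[-2,-1,-2,2],[0,-1,1,-2],[0,0,-2,2],[0,0,0,-2]]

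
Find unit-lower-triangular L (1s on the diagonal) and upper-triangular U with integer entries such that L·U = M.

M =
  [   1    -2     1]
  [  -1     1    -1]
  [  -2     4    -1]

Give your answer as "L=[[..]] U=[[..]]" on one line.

  r1 -= -1·r0 → [0,-1,0]
  r2 -= -2·r0 → [0,0,1]
  r2 -= 0·r1 → [0,0,1]

L=[[1,0,0],[-1,1,0],[-2,0,1]] U=[[1,-2,1],[0,-1,0],[0,0,1]]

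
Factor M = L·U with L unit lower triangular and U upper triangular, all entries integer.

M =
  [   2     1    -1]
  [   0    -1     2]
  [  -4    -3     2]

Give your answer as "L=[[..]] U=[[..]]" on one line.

L=[[1,0,0],[0,1,0],[-2,1,1]] U=[[2,1,-1],[0,-1,2],[0,0,-2]]

  r1 -= 0·r0 → [0,-1,2]
  r2 -= -2·r0 → [0,-1,0]
  r2 -= 1·r1 → [0,0,-2]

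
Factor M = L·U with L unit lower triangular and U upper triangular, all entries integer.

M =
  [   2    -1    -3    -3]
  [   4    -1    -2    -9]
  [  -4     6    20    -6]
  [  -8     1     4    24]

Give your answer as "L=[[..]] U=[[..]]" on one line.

L=[[1,0,0,0],[2,1,0,0],[-2,4,1,0],[-4,-3,-2,1]] U=[[2,-1,-3,-3],[0,1,4,-3],[0,0,-2,0],[0,0,0,3]]

  row1 -= 2·row0 → [0,1,4,-3]
  row2 -= -2·row0 → [0,4,14,-12]
  row3 -= -4·row0 → [0,-3,-8,12]
  row2 -= 4·row1 → [0,0,-2,0]
  row3 -= -3·row1 → [0,0,4,3]
  row3 -= -2·row2 → [0,0,0,3]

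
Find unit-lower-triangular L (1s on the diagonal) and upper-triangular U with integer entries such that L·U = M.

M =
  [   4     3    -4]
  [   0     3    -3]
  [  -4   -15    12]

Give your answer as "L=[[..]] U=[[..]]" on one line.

  row1 -= 0·row0 → [0,3,-3]
  row2 -= -1·row0 → [0,-12,8]
  row2 -= -4·row1 → [0,0,-4]

L=[[1,0,0],[0,1,0],[-1,-4,1]] U=[[4,3,-4],[0,3,-3],[0,0,-4]]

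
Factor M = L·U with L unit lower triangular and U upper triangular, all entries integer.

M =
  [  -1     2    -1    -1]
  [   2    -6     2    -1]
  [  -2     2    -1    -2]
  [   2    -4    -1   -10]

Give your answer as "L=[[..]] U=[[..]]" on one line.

L=[[1,0,0,0],[-2,1,0,0],[2,1,1,0],[-2,0,-3,1]] U=[[-1,2,-1,-1],[0,-2,0,-3],[0,0,1,3],[0,0,0,-3]]

  row1 -= -2·row0 → [0,-2,0,-3]
  row2 -= 2·row0 → [0,-2,1,0]
  row3 -= -2·row0 → [0,0,-3,-12]
  row2 -= 1·row1 → [0,0,1,3]
  row3 -= 0·row1 → [0,0,-3,-12]
  row3 -= -3·row2 → [0,0,0,-3]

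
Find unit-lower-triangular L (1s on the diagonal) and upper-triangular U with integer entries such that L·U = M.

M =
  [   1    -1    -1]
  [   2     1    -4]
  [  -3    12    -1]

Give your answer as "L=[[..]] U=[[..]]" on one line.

  row1 -= 2·row0 → [0,3,-2]
  row2 -= -3·row0 → [0,9,-4]
  row2 -= 3·row1 → [0,0,2]

L=[[1,0,0],[2,1,0],[-3,3,1]] U=[[1,-1,-1],[0,3,-2],[0,0,2]]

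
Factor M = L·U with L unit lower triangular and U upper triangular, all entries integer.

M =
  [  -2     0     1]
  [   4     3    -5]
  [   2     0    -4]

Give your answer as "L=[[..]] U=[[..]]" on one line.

L=[[1,0,0],[-2,1,0],[-1,0,1]] U=[[-2,0,1],[0,3,-3],[0,0,-3]]

  row1 -= -2·row0 → [0,3,-3]
  row2 -= -1·row0 → [0,0,-3]
  row2 -= 0·row1 → [0,0,-3]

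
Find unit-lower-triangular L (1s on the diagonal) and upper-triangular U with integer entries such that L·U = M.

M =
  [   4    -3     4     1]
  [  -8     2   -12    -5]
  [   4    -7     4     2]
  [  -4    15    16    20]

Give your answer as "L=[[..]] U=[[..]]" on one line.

L=[[1,0,0,0],[-2,1,0,0],[1,1,1,0],[-1,-3,2,1]] U=[[4,-3,4,1],[0,-4,-4,-3],[0,0,4,4],[0,0,0,4]]

  R1 -= -2·R0 → [0,-4,-4,-3]
  R2 -= 1·R0 → [0,-4,0,1]
  R3 -= -1·R0 → [0,12,20,21]
  R2 -= 1·R1 → [0,0,4,4]
  R3 -= -3·R1 → [0,0,8,12]
  R3 -= 2·R2 → [0,0,0,4]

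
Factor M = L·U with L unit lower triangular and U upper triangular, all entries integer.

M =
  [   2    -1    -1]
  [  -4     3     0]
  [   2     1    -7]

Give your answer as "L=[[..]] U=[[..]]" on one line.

L=[[1,0,0],[-2,1,0],[1,2,1]] U=[[2,-1,-1],[0,1,-2],[0,0,-2]]

  r1 -= -2·r0 → [0,1,-2]
  r2 -= 1·r0 → [0,2,-6]
  r2 -= 2·r1 → [0,0,-2]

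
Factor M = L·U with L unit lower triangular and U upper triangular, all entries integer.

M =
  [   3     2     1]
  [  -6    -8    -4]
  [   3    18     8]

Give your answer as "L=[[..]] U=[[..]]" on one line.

  r1 -= -2·r0 → [0,-4,-2]
  r2 -= 1·r0 → [0,16,7]
  r2 -= -4·r1 → [0,0,-1]

L=[[1,0,0],[-2,1,0],[1,-4,1]] U=[[3,2,1],[0,-4,-2],[0,0,-1]]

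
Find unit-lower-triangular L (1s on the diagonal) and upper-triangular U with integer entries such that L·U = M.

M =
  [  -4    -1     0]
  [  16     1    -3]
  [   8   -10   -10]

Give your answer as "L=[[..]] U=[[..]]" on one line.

L=[[1,0,0],[-4,1,0],[-2,4,1]] U=[[-4,-1,0],[0,-3,-3],[0,0,2]]

  row1 -= -4·row0 → [0,-3,-3]
  row2 -= -2·row0 → [0,-12,-10]
  row2 -= 4·row1 → [0,0,2]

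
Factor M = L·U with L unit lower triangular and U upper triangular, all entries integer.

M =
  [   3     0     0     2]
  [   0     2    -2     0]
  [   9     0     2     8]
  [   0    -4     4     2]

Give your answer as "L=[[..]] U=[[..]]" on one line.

L=[[1,0,0,0],[0,1,0,0],[3,0,1,0],[0,-2,0,1]] U=[[3,0,0,2],[0,2,-2,0],[0,0,2,2],[0,0,0,2]]

  R1 -= 0·R0 → [0,2,-2,0]
  R2 -= 3·R0 → [0,0,2,2]
  R3 -= 0·R0 → [0,-4,4,2]
  R2 -= 0·R1 → [0,0,2,2]
  R3 -= -2·R1 → [0,0,0,2]
  R3 -= 0·R2 → [0,0,0,2]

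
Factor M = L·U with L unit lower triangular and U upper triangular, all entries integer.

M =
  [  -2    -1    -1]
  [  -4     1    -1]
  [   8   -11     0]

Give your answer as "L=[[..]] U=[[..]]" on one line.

  R1 -= 2·R0 → [0,3,1]
  R2 -= -4·R0 → [0,-15,-4]
  R2 -= -5·R1 → [0,0,1]

L=[[1,0,0],[2,1,0],[-4,-5,1]] U=[[-2,-1,-1],[0,3,1],[0,0,1]]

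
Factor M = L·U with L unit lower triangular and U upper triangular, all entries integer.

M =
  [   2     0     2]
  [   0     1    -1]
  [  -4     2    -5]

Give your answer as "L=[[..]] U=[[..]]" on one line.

L=[[1,0,0],[0,1,0],[-2,2,1]] U=[[2,0,2],[0,1,-1],[0,0,1]]

  row1 -= 0·row0 → [0,1,-1]
  row2 -= -2·row0 → [0,2,-1]
  row2 -= 2·row1 → [0,0,1]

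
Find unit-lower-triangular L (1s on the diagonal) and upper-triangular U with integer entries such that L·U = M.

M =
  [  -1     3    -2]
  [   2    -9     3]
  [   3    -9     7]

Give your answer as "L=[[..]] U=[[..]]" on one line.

L=[[1,0,0],[-2,1,0],[-3,0,1]] U=[[-1,3,-2],[0,-3,-1],[0,0,1]]

  row1 -= -2·row0 → [0,-3,-1]
  row2 -= -3·row0 → [0,0,1]
  row2 -= 0·row1 → [0,0,1]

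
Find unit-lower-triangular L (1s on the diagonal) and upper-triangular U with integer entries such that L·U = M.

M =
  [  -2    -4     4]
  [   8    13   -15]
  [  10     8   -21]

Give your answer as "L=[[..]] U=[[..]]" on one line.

  row1 -= -4·row0 → [0,-3,1]
  row2 -= -5·row0 → [0,-12,-1]
  row2 -= 4·row1 → [0,0,-5]

L=[[1,0,0],[-4,1,0],[-5,4,1]] U=[[-2,-4,4],[0,-3,1],[0,0,-5]]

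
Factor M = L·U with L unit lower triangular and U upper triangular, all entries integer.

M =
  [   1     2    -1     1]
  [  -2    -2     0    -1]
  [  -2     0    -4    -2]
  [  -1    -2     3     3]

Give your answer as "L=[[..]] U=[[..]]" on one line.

  row1 -= -2·row0 → [0,2,-2,1]
  row2 -= -2·row0 → [0,4,-6,0]
  row3 -= -1·row0 → [0,0,2,4]
  row2 -= 2·row1 → [0,0,-2,-2]
  row3 -= 0·row1 → [0,0,2,4]
  row3 -= -1·row2 → [0,0,0,2]

L=[[1,0,0,0],[-2,1,0,0],[-2,2,1,0],[-1,0,-1,1]] U=[[1,2,-1,1],[0,2,-2,1],[0,0,-2,-2],[0,0,0,2]]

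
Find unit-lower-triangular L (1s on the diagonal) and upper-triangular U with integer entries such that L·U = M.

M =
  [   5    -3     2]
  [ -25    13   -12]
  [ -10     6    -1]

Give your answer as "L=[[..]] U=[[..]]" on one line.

  R1 -= -5·R0 → [0,-2,-2]
  R2 -= -2·R0 → [0,0,3]
  R2 -= 0·R1 → [0,0,3]

L=[[1,0,0],[-5,1,0],[-2,0,1]] U=[[5,-3,2],[0,-2,-2],[0,0,3]]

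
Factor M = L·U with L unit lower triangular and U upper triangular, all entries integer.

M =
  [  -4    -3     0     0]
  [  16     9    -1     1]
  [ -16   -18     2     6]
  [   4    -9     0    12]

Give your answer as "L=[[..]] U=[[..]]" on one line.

  r1 -= -4·r0 → [0,-3,-1,1]
  r2 -= 4·r0 → [0,-6,2,6]
  r3 -= -1·r0 → [0,-12,0,12]
  r2 -= 2·r1 → [0,0,4,4]
  r3 -= 4·r1 → [0,0,4,8]
  r3 -= 1·r2 → [0,0,0,4]

L=[[1,0,0,0],[-4,1,0,0],[4,2,1,0],[-1,4,1,1]] U=[[-4,-3,0,0],[0,-3,-1,1],[0,0,4,4],[0,0,0,4]]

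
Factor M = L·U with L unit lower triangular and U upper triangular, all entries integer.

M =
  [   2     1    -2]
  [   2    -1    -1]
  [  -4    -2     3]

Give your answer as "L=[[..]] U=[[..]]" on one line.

L=[[1,0,0],[1,1,0],[-2,0,1]] U=[[2,1,-2],[0,-2,1],[0,0,-1]]

  r1 -= 1·r0 → [0,-2,1]
  r2 -= -2·r0 → [0,0,-1]
  r2 -= 0·r1 → [0,0,-1]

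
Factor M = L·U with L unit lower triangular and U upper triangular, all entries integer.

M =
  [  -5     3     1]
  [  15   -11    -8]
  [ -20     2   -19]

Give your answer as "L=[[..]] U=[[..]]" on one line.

  row1 -= -3·row0 → [0,-2,-5]
  row2 -= 4·row0 → [0,-10,-23]
  row2 -= 5·row1 → [0,0,2]

L=[[1,0,0],[-3,1,0],[4,5,1]] U=[[-5,3,1],[0,-2,-5],[0,0,2]]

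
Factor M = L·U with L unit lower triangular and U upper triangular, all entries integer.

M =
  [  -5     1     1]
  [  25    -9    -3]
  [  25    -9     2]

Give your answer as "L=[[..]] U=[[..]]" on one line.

L=[[1,0,0],[-5,1,0],[-5,1,1]] U=[[-5,1,1],[0,-4,2],[0,0,5]]

  row1 -= -5·row0 → [0,-4,2]
  row2 -= -5·row0 → [0,-4,7]
  row2 -= 1·row1 → [0,0,5]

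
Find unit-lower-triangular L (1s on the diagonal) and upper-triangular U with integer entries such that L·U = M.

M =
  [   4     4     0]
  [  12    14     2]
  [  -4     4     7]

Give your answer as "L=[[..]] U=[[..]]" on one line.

L=[[1,0,0],[3,1,0],[-1,4,1]] U=[[4,4,0],[0,2,2],[0,0,-1]]

  row1 -= 3·row0 → [0,2,2]
  row2 -= -1·row0 → [0,8,7]
  row2 -= 4·row1 → [0,0,-1]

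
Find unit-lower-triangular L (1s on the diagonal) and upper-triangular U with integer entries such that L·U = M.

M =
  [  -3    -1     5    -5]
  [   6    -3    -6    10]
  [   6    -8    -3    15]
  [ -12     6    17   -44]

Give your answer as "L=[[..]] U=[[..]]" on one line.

L=[[1,0,0,0],[-2,1,0,0],[-2,2,1,0],[4,-2,-5,1]] U=[[-3,-1,5,-5],[0,-5,4,0],[0,0,-1,5],[0,0,0,1]]

  r1 -= -2·r0 → [0,-5,4,0]
  r2 -= -2·r0 → [0,-10,7,5]
  r3 -= 4·r0 → [0,10,-3,-24]
  r2 -= 2·r1 → [0,0,-1,5]
  r3 -= -2·r1 → [0,0,5,-24]
  r3 -= -5·r2 → [0,0,0,1]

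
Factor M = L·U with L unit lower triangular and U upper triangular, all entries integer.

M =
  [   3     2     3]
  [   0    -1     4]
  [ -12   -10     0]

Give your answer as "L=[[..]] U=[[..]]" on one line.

  row1 -= 0·row0 → [0,-1,4]
  row2 -= -4·row0 → [0,-2,12]
  row2 -= 2·row1 → [0,0,4]

L=[[1,0,0],[0,1,0],[-4,2,1]] U=[[3,2,3],[0,-1,4],[0,0,4]]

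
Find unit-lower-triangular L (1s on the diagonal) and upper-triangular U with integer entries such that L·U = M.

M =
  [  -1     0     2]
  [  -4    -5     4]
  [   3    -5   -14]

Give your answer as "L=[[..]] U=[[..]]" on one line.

  row1 -= 4·row0 → [0,-5,-4]
  row2 -= -3·row0 → [0,-5,-8]
  row2 -= 1·row1 → [0,0,-4]

L=[[1,0,0],[4,1,0],[-3,1,1]] U=[[-1,0,2],[0,-5,-4],[0,0,-4]]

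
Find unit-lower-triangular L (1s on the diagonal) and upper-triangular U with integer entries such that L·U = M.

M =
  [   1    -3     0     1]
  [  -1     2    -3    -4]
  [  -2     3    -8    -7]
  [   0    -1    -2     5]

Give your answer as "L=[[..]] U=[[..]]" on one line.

L=[[1,0,0,0],[-1,1,0,0],[-2,3,1,0],[0,1,1,1]] U=[[1,-3,0,1],[0,-1,-3,-3],[0,0,1,4],[0,0,0,4]]

  row1 -= -1·row0 → [0,-1,-3,-3]
  row2 -= -2·row0 → [0,-3,-8,-5]
  row3 -= 0·row0 → [0,-1,-2,5]
  row2 -= 3·row1 → [0,0,1,4]
  row3 -= 1·row1 → [0,0,1,8]
  row3 -= 1·row2 → [0,0,0,4]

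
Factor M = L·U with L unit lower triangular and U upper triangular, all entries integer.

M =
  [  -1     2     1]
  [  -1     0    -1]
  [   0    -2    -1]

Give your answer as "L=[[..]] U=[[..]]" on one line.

L=[[1,0,0],[1,1,0],[0,1,1]] U=[[-1,2,1],[0,-2,-2],[0,0,1]]

  R1 -= 1·R0 → [0,-2,-2]
  R2 -= 0·R0 → [0,-2,-1]
  R2 -= 1·R1 → [0,0,1]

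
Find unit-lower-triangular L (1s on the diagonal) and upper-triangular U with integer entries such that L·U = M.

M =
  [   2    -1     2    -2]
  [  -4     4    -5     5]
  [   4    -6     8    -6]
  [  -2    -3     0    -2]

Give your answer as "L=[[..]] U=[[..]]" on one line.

L=[[1,0,0,0],[-2,1,0,0],[2,-2,1,0],[-1,-2,0,1]] U=[[2,-1,2,-2],[0,2,-1,1],[0,0,2,0],[0,0,0,-2]]

  R1 -= -2·R0 → [0,2,-1,1]
  R2 -= 2·R0 → [0,-4,4,-2]
  R3 -= -1·R0 → [0,-4,2,-4]
  R2 -= -2·R1 → [0,0,2,0]
  R3 -= -2·R1 → [0,0,0,-2]
  R3 -= 0·R2 → [0,0,0,-2]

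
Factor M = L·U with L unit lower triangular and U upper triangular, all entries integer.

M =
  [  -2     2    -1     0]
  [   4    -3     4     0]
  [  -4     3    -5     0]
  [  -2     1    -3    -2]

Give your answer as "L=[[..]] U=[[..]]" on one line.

  R1 -= -2·R0 → [0,1,2,0]
  R2 -= 2·R0 → [0,-1,-3,0]
  R3 -= 1·R0 → [0,-1,-2,-2]
  R2 -= -1·R1 → [0,0,-1,0]
  R3 -= -1·R1 → [0,0,0,-2]
  R3 -= 0·R2 → [0,0,0,-2]

L=[[1,0,0,0],[-2,1,0,0],[2,-1,1,0],[1,-1,0,1]] U=[[-2,2,-1,0],[0,1,2,0],[0,0,-1,0],[0,0,0,-2]]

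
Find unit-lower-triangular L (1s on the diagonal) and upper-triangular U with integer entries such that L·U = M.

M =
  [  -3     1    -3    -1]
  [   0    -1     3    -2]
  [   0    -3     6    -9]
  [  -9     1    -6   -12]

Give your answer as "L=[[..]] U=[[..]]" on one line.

  R1 -= 0·R0 → [0,-1,3,-2]
  R2 -= 0·R0 → [0,-3,6,-9]
  R3 -= 3·R0 → [0,-2,3,-9]
  R2 -= 3·R1 → [0,0,-3,-3]
  R3 -= 2·R1 → [0,0,-3,-5]
  R3 -= 1·R2 → [0,0,0,-2]

L=[[1,0,0,0],[0,1,0,0],[0,3,1,0],[3,2,1,1]] U=[[-3,1,-3,-1],[0,-1,3,-2],[0,0,-3,-3],[0,0,0,-2]]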